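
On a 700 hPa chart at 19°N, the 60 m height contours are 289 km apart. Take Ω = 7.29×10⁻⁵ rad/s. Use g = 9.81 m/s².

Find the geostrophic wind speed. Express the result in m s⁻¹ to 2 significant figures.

43 m s⁻¹

Coriolis parameter at 19°N:
f = 2Ω sin φ = 2 × 7.29×10⁻⁵ × sin 19° = 4.75×10⁻⁵ s⁻¹
Height gradient: |∂Z/∂n| = 60 m / 289000 m = 2.08×10⁻⁴
On a pressure surface, geostrophic balance gives V_g = (g/f)|∂Z/∂n|:
V_g = 9.81 × 2.08×10⁻⁴ / 4.75×10⁻⁵ = 42.9 m/s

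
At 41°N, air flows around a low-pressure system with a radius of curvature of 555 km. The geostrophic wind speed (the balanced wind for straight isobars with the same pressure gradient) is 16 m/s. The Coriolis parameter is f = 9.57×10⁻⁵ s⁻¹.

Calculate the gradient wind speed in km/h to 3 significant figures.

46.4 km/h

Around a low, centrifugal force acts outward with Coriolis, so pressure-gradient force balances both:
(1/ρ)|∂P/∂n| = fV + V²/R  →  V² + fR·V − fR·V_g = 0
With fR = 9.57×10⁻⁵ × 555×10³ m = 53.1 m/s:
V = [−fR + √((fR)² + 4 fR V_g)]/2 = [−53.1 + √(53.1² + 4×53.1×16)]/2 = 12.9 m/s
Subgeostrophic (V < V_g = 16 m/s), as expected around a low.
Converting: 12.9 m/s × 3.6 = 46.4 km/h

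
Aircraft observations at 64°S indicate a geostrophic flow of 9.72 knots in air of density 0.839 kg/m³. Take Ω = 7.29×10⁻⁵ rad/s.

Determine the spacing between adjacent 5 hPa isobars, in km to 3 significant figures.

909 km

Coriolis parameter at 64°S:
f = 2Ω sin φ = 2 × 7.29×10⁻⁵ × sin 64° = 1.31×10⁻⁴ s⁻¹
Wind speed in SI: 9.72 knots = 5.00 m/s
Geostrophic balance rearranged: |∂P/∂n| = f ρ V_g
|∂P/∂n| = 1.31×10⁻⁴ × 0.839 × 5.00 = 5.50×10⁻⁴ Pa/m
Isobar spacing: Δn = ΔP/|∂P/∂n| = 500 Pa / 5.50×10⁻⁴ Pa/m = 909465 m ≈ 909 km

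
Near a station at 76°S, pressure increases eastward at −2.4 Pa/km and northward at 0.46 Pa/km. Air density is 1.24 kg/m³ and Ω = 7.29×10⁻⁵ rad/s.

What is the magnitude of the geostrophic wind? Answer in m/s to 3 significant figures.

13.9 m/s

Coriolis parameter at 76°S:
f = 2Ω sin φ = 2 × 7.29×10⁻⁵ × sin 76° = 1.41×10⁻⁴ s⁻¹
In the Southern Hemisphere f is negative: f = −1.41×10⁻⁴ s⁻¹.
Component geostrophic relations (x east, y north):
u_g = −(1/(fρ)) ∂P/∂y,  v_g = (1/(fρ)) ∂P/∂x
u_g = −(0.46×10⁻³)/(−1.41×10⁻⁴ × 1.24) = 2.62 m/s;  v_g = (−2.4×10⁻³)/(−1.41×10⁻⁴ × 1.24) = 13.7 m/s
|V_g| = √(u_g² + v_g²) = 13.9 m/s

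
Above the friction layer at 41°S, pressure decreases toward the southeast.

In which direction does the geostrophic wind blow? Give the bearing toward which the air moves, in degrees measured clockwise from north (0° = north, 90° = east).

The pressure-gradient force points toward the southeast (bearing 135°).
Geostrophic balance: in the Southern Hemisphere the Coriolis force deflects motion to the left, so the geostrophic wind blows 90° to the left of the pressure-gradient force (low pressure on the right).
Rotating 135° by 90° counterclockwise gives 045° — the wind blows toward the northeast.

045°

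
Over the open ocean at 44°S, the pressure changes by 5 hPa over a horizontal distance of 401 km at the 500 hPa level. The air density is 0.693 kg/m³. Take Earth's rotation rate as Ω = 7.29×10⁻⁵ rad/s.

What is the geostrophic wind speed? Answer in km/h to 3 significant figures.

64.0 km/h

Coriolis parameter at 44°S:
f = 2Ω sin φ = 2 × 7.29×10⁻⁵ × sin 44° = 1.01×10⁻⁴ s⁻¹
Pressure gradient: |∂P/∂n| = 500 Pa / 401000 m = 1.25×10⁻³ Pa/m
Geostrophic balance (pressure-gradient force = Coriolis force):
V_g = (1/(fρ)) |∂P/∂n| = 1.25×10⁻³ / (1.01×10⁻⁴ × 0.693) = 17.8 m/s
Converting: 17.8 m/s × 3.6 = 64.0 km/h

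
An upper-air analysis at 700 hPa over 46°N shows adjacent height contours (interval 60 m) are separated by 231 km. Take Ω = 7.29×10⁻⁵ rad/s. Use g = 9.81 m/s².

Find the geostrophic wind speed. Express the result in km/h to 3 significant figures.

Coriolis parameter at 46°N:
f = 2Ω sin φ = 2 × 7.29×10⁻⁵ × sin 46° = 1.05×10⁻⁴ s⁻¹
Height gradient: |∂Z/∂n| = 60 m / 231000 m = 2.60×10⁻⁴
On a pressure surface, geostrophic balance gives V_g = (g/f)|∂Z/∂n|:
V_g = 9.81 × 2.60×10⁻⁴ / 1.05×10⁻⁴ = 24.3 m/s
Converting: 24.3 m/s × 3.6 = 87.5 km/h

87.5 km/h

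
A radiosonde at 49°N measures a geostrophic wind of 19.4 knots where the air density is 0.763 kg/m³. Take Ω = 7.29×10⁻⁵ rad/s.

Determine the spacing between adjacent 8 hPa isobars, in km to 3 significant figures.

955 km

Coriolis parameter at 49°N:
f = 2Ω sin φ = 2 × 7.29×10⁻⁵ × sin 49° = 1.10×10⁻⁴ s⁻¹
Wind speed in SI: 19.4 knots = 9.98 m/s
Geostrophic balance rearranged: |∂P/∂n| = f ρ V_g
|∂P/∂n| = 1.10×10⁻⁴ × 0.763 × 9.98 = 8.38×10⁻⁴ Pa/m
Isobar spacing: Δn = ΔP/|∂P/∂n| = 800 Pa / 8.38×10⁻⁴ Pa/m = 954747 m ≈ 955 km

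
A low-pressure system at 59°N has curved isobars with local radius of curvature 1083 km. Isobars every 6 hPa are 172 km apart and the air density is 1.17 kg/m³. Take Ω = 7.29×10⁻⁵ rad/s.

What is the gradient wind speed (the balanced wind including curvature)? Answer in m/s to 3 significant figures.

Coriolis parameter at 59°N:
f = 2Ω sin φ = 2 × 7.29×10⁻⁵ × sin 59° = 1.25×10⁻⁴ s⁻¹
Pressure gradient: |∂P/∂n| = 600 Pa / 172000 m = 3.49×10⁻³ Pa/m
Geostrophic speed: V_g = |∂P/∂n|/(fρ) = 3.49×10⁻³/(1.25×10⁻⁴ × 1.17) = 23.9 m/s
Around a low, centrifugal force acts outward with Coriolis, so pressure-gradient force balances both:
(1/ρ)|∂P/∂n| = fV + V²/R  →  V² + fR·V − fR·V_g = 0
With fR = 1.25×10⁻⁴ × 1083×10³ m = 135 m/s:
V = [−fR + √((fR)² + 4 fR V_g)]/2 = [−135 + √(135² + 4×135×23.9)]/2 = 20.7 m/s
Subgeostrophic (V < V_g = 23.9 m/s), as expected around a low.

20.7 m/s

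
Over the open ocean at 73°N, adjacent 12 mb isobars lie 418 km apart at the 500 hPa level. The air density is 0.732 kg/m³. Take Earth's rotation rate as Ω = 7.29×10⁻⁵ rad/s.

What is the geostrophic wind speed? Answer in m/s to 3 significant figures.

Coriolis parameter at 73°N:
f = 2Ω sin φ = 2 × 7.29×10⁻⁵ × sin 73° = 1.39×10⁻⁴ s⁻¹
Pressure gradient: |∂P/∂n| = 1200 Pa / 418000 m = 2.87×10⁻³ Pa/m
Geostrophic balance (pressure-gradient force = Coriolis force):
V_g = (1/(fρ)) |∂P/∂n| = 2.87×10⁻³ / (1.39×10⁻⁴ × 0.732) = 28.1 m/s

28.1 m/s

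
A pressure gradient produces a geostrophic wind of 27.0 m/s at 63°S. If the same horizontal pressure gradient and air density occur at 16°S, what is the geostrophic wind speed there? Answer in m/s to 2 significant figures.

With the same pressure gradient and density, V_g ∝ 1/f ∝ 1/sin φ.
V₂ = V₁ · sin φ₁ / sin φ₂ = 27.0 × sin 63° / sin 16°
V₂ = 27.0 × 0.8910/0.2756 = 87 m/s

87 m/s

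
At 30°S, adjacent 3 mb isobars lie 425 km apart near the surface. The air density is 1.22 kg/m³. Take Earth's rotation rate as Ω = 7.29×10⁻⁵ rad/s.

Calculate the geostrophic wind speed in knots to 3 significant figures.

15.4 knots

Coriolis parameter at 30°S:
f = 2Ω sin φ = 2 × 7.29×10⁻⁵ × sin 30° = 7.29×10⁻⁵ s⁻¹
Pressure gradient: |∂P/∂n| = 300 Pa / 425000 m = 7.06×10⁻⁴ Pa/m
Geostrophic balance (pressure-gradient force = Coriolis force):
V_g = (1/(fρ)) |∂P/∂n| = 7.06×10⁻⁴ / (7.29×10⁻⁵ × 1.22) = 7.94 m/s
Converting: 7.94 m/s × 1.944 = 15.4 knots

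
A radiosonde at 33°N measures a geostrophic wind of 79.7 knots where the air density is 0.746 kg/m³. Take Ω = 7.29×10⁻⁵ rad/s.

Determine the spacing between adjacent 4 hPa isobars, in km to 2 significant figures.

160 km

Coriolis parameter at 33°N:
f = 2Ω sin φ = 2 × 7.29×10⁻⁵ × sin 33° = 7.94×10⁻⁵ s⁻¹
Wind speed in SI: 79.7 knots = 41.0 m/s
Geostrophic balance rearranged: |∂P/∂n| = f ρ V_g
|∂P/∂n| = 7.94×10⁻⁵ × 0.746 × 41.0 = 2.43×10⁻³ Pa/m
Isobar spacing: Δn = ΔP/|∂P/∂n| = 400 Pa / 2.43×10⁻³ Pa/m = 164687 m ≈ 160 km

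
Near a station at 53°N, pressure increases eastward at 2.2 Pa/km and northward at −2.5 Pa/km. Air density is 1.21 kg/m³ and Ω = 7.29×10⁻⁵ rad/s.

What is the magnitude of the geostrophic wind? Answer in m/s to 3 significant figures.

23.6 m/s

Coriolis parameter at 53°N:
f = 2Ω sin φ = 2 × 7.29×10⁻⁵ × sin 53° = 1.16×10⁻⁴ s⁻¹
Component geostrophic relations (x east, y north):
u_g = −(1/(fρ)) ∂P/∂y,  v_g = (1/(fρ)) ∂P/∂x
u_g = −(−2.5×10⁻³)/(1.16×10⁻⁴ × 1.21) = 17.7 m/s;  v_g = (2.2×10⁻³)/(1.16×10⁻⁴ × 1.21) = 15.6 m/s
|V_g| = √(u_g² + v_g²) = 23.6 m/s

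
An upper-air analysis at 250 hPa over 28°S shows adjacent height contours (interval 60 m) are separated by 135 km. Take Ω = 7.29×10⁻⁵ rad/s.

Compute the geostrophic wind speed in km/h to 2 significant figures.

230 km/h

Coriolis parameter at 28°S:
f = 2Ω sin φ = 2 × 7.29×10⁻⁵ × sin 28° = 6.84×10⁻⁵ s⁻¹
Height gradient: |∂Z/∂n| = 60 m / 135000 m = 4.44×10⁻⁴
On a pressure surface, geostrophic balance gives V_g = (g/f)|∂Z/∂n|:
V_g = 9.81 × 4.44×10⁻⁴ / 6.84×10⁻⁵ = 63.7 m/s
Converting: 63.7 m/s × 3.6 = 230 km/h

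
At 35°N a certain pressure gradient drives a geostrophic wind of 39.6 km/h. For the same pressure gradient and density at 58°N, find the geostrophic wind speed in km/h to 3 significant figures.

26.8 km/h

With the same pressure gradient and density, V_g ∝ 1/f ∝ 1/sin φ.
V₂ = V₁ · sin φ₁ / sin φ₂ = 39.6 × sin 35° / sin 58°
V₂ = 39.6 × 0.5736/0.8480 = 26.8 km/h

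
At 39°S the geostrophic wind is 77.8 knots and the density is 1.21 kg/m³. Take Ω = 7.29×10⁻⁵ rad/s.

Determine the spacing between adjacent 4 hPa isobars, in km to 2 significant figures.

90 km

Coriolis parameter at 39°S:
f = 2Ω sin φ = 2 × 7.29×10⁻⁵ × sin 39° = 9.18×10⁻⁵ s⁻¹
Wind speed in SI: 77.8 knots = 40.0 m/s
Geostrophic balance rearranged: |∂P/∂n| = f ρ V_g
|∂P/∂n| = 9.18×10⁻⁵ × 1.21 × 40.0 = 4.44×10⁻³ Pa/m
Isobar spacing: Δn = ΔP/|∂P/∂n| = 400 Pa / 4.44×10⁻³ Pa/m = 90018 m ≈ 90 km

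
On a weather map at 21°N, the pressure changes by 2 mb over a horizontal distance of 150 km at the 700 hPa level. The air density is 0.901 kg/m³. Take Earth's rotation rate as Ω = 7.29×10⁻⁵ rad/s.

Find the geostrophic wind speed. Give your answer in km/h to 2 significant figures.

Coriolis parameter at 21°N:
f = 2Ω sin φ = 2 × 7.29×10⁻⁵ × sin 21° = 5.23×10⁻⁵ s⁻¹
Pressure gradient: |∂P/∂n| = 200 Pa / 150000 m = 1.33×10⁻³ Pa/m
Geostrophic balance (pressure-gradient force = Coriolis force):
V_g = (1/(fρ)) |∂P/∂n| = 1.33×10⁻³ / (5.23×10⁻⁵ × 0.901) = 28.3 m/s
Converting: 28.3 m/s × 3.6 = 100 km/h

100 km/h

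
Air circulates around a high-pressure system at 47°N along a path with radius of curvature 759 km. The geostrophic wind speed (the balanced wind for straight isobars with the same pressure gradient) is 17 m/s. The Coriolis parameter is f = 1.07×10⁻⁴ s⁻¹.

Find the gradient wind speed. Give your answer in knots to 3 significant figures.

47.1 knots

Around a high, pressure-gradient force acts outward with centrifugal, so Coriolis balances both:
fV = (1/ρ)|∂P/∂n| + V²/R  →  V² − fR·V + fR·V_g = 0
With fR = 1.07×10⁻⁴ × 759×10³ m = 81.2 m/s:
V = [fR − √((fR)² − 4 fR V_g)]/2 = [81.2 − √(81.2² − 4×81.2×17)]/2 = 24.2 m/s
Supergeostrophic (V > V_g = 17 m/s), as expected around a high.
Converting: 24.2 m/s × 1.944 = 47.1 knots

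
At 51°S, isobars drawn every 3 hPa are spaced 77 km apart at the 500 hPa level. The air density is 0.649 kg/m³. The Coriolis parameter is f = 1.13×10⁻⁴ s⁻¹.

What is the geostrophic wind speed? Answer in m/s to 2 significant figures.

53 m/s

Pressure gradient: |∂P/∂n| = 300 Pa / 77000 m = 3.90×10⁻³ Pa/m
Geostrophic balance (pressure-gradient force = Coriolis force):
V_g = (1/(fρ)) |∂P/∂n| = 3.90×10⁻³ / (1.13×10⁻⁴ × 0.649) = 53.1 m/s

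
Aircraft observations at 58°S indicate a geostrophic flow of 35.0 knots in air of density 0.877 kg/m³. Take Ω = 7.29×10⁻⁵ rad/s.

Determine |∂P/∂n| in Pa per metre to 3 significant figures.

Coriolis parameter at 58°S:
f = 2Ω sin φ = 2 × 7.29×10⁻⁵ × sin 58° = 1.24×10⁻⁴ s⁻¹
Wind speed in SI: 35.0 knots = 18.0 m/s
Geostrophic balance rearranged: |∂P/∂n| = f ρ V_g
|∂P/∂n| = 1.24×10⁻⁴ × 0.877 × 18.0 = 1.95×10⁻³ Pa/m

1.95×10⁻³ Pa/m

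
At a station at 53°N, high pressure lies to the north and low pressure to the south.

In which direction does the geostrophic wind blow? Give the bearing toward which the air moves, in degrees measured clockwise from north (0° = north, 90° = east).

The pressure-gradient force points toward the south (bearing 180°).
Geostrophic balance: in the Northern Hemisphere the Coriolis force deflects motion to the right, so the geostrophic wind blows 90° to the right of the pressure-gradient force (low pressure on the left).
Rotating 180° by 90° clockwise gives 270° — the wind blows toward the west.

270°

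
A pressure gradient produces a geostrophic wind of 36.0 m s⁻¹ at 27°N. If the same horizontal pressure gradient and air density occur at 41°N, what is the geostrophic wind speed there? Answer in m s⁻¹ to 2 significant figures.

25 m s⁻¹

With the same pressure gradient and density, V_g ∝ 1/f ∝ 1/sin φ.
V₂ = V₁ · sin φ₁ / sin φ₂ = 36.0 × sin 27° / sin 41°
V₂ = 36.0 × 0.4540/0.6561 = 25 m s⁻¹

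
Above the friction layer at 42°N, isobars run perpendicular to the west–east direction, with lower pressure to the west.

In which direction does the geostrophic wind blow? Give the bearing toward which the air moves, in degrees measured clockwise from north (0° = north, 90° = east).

000°

The pressure-gradient force points toward the west (bearing 270°).
Geostrophic balance: in the Northern Hemisphere the Coriolis force deflects motion to the right, so the geostrophic wind blows 90° to the right of the pressure-gradient force (low pressure on the left).
Rotating 270° by 90° clockwise gives 000° — the wind blows toward the north.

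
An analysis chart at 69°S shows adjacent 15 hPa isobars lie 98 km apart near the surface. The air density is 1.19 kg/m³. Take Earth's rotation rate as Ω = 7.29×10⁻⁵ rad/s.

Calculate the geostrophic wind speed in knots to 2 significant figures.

180 knots

Coriolis parameter at 69°S:
f = 2Ω sin φ = 2 × 7.29×10⁻⁵ × sin 69° = 1.36×10⁻⁴ s⁻¹
Pressure gradient: |∂P/∂n| = 1500 Pa / 98000 m = 1.53×10⁻² Pa/m
Geostrophic balance (pressure-gradient force = Coriolis force):
V_g = (1/(fρ)) |∂P/∂n| = 1.53×10⁻² / (1.36×10⁻⁴ × 1.19) = 94.5 m/s
Converting: 94.5 m/s × 1.944 = 180 knots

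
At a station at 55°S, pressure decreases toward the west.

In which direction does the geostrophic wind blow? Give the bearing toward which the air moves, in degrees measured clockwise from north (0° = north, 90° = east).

180°

The pressure-gradient force points toward the west (bearing 270°).
Geostrophic balance: in the Southern Hemisphere the Coriolis force deflects motion to the left, so the geostrophic wind blows 90° to the left of the pressure-gradient force (low pressure on the right).
Rotating 270° by 90° counterclockwise gives 180° — the wind blows toward the south.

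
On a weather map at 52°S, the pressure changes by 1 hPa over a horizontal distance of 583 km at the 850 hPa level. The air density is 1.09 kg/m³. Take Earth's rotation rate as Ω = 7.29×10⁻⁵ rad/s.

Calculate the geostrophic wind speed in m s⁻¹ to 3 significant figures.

1.37 m s⁻¹

Coriolis parameter at 52°S:
f = 2Ω sin φ = 2 × 7.29×10⁻⁵ × sin 52° = 1.15×10⁻⁴ s⁻¹
Pressure gradient: |∂P/∂n| = 100 Pa / 583000 m = 1.72×10⁻⁴ Pa/m
Geostrophic balance (pressure-gradient force = Coriolis force):
V_g = (1/(fρ)) |∂P/∂n| = 1.72×10⁻⁴ / (1.15×10⁻⁴ × 1.09) = 1.37 m/s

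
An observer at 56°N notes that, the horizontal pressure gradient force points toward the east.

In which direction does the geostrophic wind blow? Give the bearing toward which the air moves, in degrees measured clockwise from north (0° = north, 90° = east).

180°

The pressure-gradient force points toward the east (bearing 090°).
Geostrophic balance: in the Northern Hemisphere the Coriolis force deflects motion to the right, so the geostrophic wind blows 90° to the right of the pressure-gradient force (low pressure on the left).
Rotating 090° by 90° clockwise gives 180° — the wind blows toward the south.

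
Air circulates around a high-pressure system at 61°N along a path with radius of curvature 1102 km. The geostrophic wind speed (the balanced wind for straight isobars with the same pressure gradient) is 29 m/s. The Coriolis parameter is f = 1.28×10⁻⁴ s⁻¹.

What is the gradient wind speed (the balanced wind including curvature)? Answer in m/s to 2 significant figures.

Around a high, pressure-gradient force acts outward with centrifugal, so Coriolis balances both:
fV = (1/ρ)|∂P/∂n| + V²/R  →  V² − fR·V + fR·V_g = 0
With fR = 1.28×10⁻⁴ × 1102×10³ m = 141 m/s:
V = [fR − √((fR)² − 4 fR V_g)]/2 = [141 − √(141² − 4×141×29)]/2 = 40.8 m/s
Supergeostrophic (V > V_g = 29 m/s), as expected around a high.

41 m/s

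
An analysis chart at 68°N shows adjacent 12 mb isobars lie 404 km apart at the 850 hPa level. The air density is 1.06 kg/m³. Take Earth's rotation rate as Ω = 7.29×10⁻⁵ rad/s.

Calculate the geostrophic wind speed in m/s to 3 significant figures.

20.7 m/s

Coriolis parameter at 68°N:
f = 2Ω sin φ = 2 × 7.29×10⁻⁵ × sin 68° = 1.35×10⁻⁴ s⁻¹
Pressure gradient: |∂P/∂n| = 1200 Pa / 404000 m = 2.97×10⁻³ Pa/m
Geostrophic balance (pressure-gradient force = Coriolis force):
V_g = (1/(fρ)) |∂P/∂n| = 2.97×10⁻³ / (1.35×10⁻⁴ × 1.06) = 20.7 m/s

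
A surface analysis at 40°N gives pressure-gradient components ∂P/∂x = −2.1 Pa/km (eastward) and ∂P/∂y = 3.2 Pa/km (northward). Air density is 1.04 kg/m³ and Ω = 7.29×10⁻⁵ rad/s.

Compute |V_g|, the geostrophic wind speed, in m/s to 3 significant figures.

Coriolis parameter at 40°N:
f = 2Ω sin φ = 2 × 7.29×10⁻⁵ × sin 40° = 9.37×10⁻⁵ s⁻¹
Component geostrophic relations (x east, y north):
u_g = −(1/(fρ)) ∂P/∂y,  v_g = (1/(fρ)) ∂P/∂x
u_g = −(3.2×10⁻³)/(9.37×10⁻⁵ × 1.04) = −32.8 m/s;  v_g = (−2.1×10⁻³)/(9.37×10⁻⁵ × 1.04) = −21.5 m/s
|V_g| = √(u_g² + v_g²) = 39.3 m/s

39.3 m/s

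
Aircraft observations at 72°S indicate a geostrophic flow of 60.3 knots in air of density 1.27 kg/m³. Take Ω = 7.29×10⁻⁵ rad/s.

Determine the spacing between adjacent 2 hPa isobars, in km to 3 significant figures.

Coriolis parameter at 72°S:
f = 2Ω sin φ = 2 × 7.29×10⁻⁵ × sin 72° = 1.39×10⁻⁴ s⁻¹
Wind speed in SI: 60.3 knots = 31.0 m/s
Geostrophic balance rearranged: |∂P/∂n| = f ρ V_g
|∂P/∂n| = 1.39×10⁻⁴ × 1.27 × 31.0 = 5.46×10⁻³ Pa/m
Isobar spacing: Δn = ΔP/|∂P/∂n| = 200 Pa / 5.46×10⁻³ Pa/m = 36611 m ≈ 36.6 km

36.6 km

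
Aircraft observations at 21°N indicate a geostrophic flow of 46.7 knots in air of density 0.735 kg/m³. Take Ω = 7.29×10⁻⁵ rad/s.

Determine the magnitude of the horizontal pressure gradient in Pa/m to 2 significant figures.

9.2×10⁻⁴ Pa/m

Coriolis parameter at 21°N:
f = 2Ω sin φ = 2 × 7.29×10⁻⁵ × sin 21° = 5.23×10⁻⁵ s⁻¹
Wind speed in SI: 46.7 knots = 24.0 m/s
Geostrophic balance rearranged: |∂P/∂n| = f ρ V_g
|∂P/∂n| = 5.23×10⁻⁵ × 0.735 × 24.0 = 9.23×10⁻⁴ Pa/m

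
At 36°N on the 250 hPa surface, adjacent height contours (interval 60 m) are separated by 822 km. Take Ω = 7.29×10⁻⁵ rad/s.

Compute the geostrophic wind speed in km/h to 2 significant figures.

30 km/h

Coriolis parameter at 36°N:
f = 2Ω sin φ = 2 × 7.29×10⁻⁵ × sin 36° = 8.57×10⁻⁵ s⁻¹
Height gradient: |∂Z/∂n| = 60 m / 822000 m = 7.30×10⁻⁵
On a pressure surface, geostrophic balance gives V_g = (g/f)|∂Z/∂n|:
V_g = 9.81 × 7.30×10⁻⁵ / 8.57×10⁻⁵ = 8.36 m/s
Converting: 8.36 m/s × 3.6 = 30 km/h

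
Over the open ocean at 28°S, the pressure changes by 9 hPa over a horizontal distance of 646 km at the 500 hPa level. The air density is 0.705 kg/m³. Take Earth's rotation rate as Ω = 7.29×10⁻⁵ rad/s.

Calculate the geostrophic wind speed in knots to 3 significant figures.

Coriolis parameter at 28°S:
f = 2Ω sin φ = 2 × 7.29×10⁻⁵ × sin 28° = 6.84×10⁻⁵ s⁻¹
Pressure gradient: |∂P/∂n| = 900 Pa / 646000 m = 1.39×10⁻³ Pa/m
Geostrophic balance (pressure-gradient force = Coriolis force):
V_g = (1/(fρ)) |∂P/∂n| = 1.39×10⁻³ / (6.84×10⁻⁵ × 0.705) = 28.9 m/s
Converting: 28.9 m/s × 1.944 = 56.1 knots

56.1 knots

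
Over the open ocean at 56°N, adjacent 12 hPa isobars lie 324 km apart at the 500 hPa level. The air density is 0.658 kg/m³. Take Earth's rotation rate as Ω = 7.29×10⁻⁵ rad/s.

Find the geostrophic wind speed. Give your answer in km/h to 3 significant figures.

168 km/h

Coriolis parameter at 56°N:
f = 2Ω sin φ = 2 × 7.29×10⁻⁵ × sin 56° = 1.21×10⁻⁴ s⁻¹
Pressure gradient: |∂P/∂n| = 1200 Pa / 324000 m = 3.70×10⁻³ Pa/m
Geostrophic balance (pressure-gradient force = Coriolis force):
V_g = (1/(fρ)) |∂P/∂n| = 3.70×10⁻³ / (1.21×10⁻⁴ × 0.658) = 46.6 m/s
Converting: 46.6 m/s × 3.6 = 168 km/h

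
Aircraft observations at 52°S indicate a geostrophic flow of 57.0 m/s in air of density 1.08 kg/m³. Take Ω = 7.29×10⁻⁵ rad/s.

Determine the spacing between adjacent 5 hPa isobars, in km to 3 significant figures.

70.7 km

Coriolis parameter at 52°S:
f = 2Ω sin φ = 2 × 7.29×10⁻⁵ × sin 52° = 1.15×10⁻⁴ s⁻¹
Geostrophic balance rearranged: |∂P/∂n| = f ρ V_g
|∂P/∂n| = 1.15×10⁻⁴ × 1.08 × 57.0 = 7.07×10⁻³ Pa/m
Isobar spacing: Δn = ΔP/|∂P/∂n| = 500 Pa / 7.07×10⁻³ Pa/m = 70694 m ≈ 70.7 km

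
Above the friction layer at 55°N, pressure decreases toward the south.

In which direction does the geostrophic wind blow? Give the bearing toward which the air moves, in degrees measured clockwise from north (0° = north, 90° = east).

The pressure-gradient force points toward the south (bearing 180°).
Geostrophic balance: in the Northern Hemisphere the Coriolis force deflects motion to the right, so the geostrophic wind blows 90° to the right of the pressure-gradient force (low pressure on the left).
Rotating 180° by 90° clockwise gives 270° — the wind blows toward the west.

270°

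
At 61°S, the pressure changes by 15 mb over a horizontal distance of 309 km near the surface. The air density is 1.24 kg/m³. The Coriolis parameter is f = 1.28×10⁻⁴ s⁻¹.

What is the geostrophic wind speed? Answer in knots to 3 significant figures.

59.5 knots

Pressure gradient: |∂P/∂n| = 1500 Pa / 309000 m = 4.85×10⁻³ Pa/m
Geostrophic balance (pressure-gradient force = Coriolis force):
V_g = (1/(fρ)) |∂P/∂n| = 4.85×10⁻³ / (1.28×10⁻⁴ × 1.24) = 30.6 m/s
Converting: 30.6 m/s × 1.944 = 59.5 knots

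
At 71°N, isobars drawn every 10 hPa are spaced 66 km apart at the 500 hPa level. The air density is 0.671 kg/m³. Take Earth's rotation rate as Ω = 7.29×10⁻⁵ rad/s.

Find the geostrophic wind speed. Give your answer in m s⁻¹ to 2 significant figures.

Coriolis parameter at 71°N:
f = 2Ω sin φ = 2 × 7.29×10⁻⁵ × sin 71° = 1.38×10⁻⁴ s⁻¹
Pressure gradient: |∂P/∂n| = 1000 Pa / 66000 m = 1.52×10⁻² Pa/m
Geostrophic balance (pressure-gradient force = Coriolis force):
V_g = (1/(fρ)) |∂P/∂n| = 1.52×10⁻² / (1.38×10⁻⁴ × 0.671) = 164 m/s

160 m s⁻¹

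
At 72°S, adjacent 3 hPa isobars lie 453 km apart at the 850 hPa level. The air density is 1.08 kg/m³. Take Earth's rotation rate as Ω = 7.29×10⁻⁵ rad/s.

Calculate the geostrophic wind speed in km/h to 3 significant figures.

15.9 km/h

Coriolis parameter at 72°S:
f = 2Ω sin φ = 2 × 7.29×10⁻⁵ × sin 72° = 1.39×10⁻⁴ s⁻¹
Pressure gradient: |∂P/∂n| = 300 Pa / 453000 m = 6.62×10⁻⁴ Pa/m
Geostrophic balance (pressure-gradient force = Coriolis force):
V_g = (1/(fρ)) |∂P/∂n| = 6.62×10⁻⁴ / (1.39×10⁻⁴ × 1.08) = 4.42 m/s
Converting: 4.42 m/s × 3.6 = 15.9 km/h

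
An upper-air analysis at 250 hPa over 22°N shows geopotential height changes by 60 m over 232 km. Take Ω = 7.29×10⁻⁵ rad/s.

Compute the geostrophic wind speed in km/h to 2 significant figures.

170 km/h

Coriolis parameter at 22°N:
f = 2Ω sin φ = 2 × 7.29×10⁻⁵ × sin 22° = 5.46×10⁻⁵ s⁻¹
Height gradient: |∂Z/∂n| = 60 m / 232000 m = 2.59×10⁻⁴
On a pressure surface, geostrophic balance gives V_g = (g/f)|∂Z/∂n|:
V_g = 9.81 × 2.59×10⁻⁴ / 5.46×10⁻⁵ = 46.5 m/s
Converting: 46.5 m/s × 3.6 = 170 km/h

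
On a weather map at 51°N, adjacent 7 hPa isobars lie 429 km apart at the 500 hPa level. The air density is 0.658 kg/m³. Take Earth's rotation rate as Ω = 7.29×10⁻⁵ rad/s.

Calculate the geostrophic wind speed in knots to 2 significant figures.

43 knots

Coriolis parameter at 51°N:
f = 2Ω sin φ = 2 × 7.29×10⁻⁵ × sin 51° = 1.13×10⁻⁴ s⁻¹
Pressure gradient: |∂P/∂n| = 700 Pa / 429000 m = 1.63×10⁻³ Pa/m
Geostrophic balance (pressure-gradient force = Coriolis force):
V_g = (1/(fρ)) |∂P/∂n| = 1.63×10⁻³ / (1.13×10⁻⁴ × 0.658) = 21.9 m/s
Converting: 21.9 m/s × 1.944 = 43 knots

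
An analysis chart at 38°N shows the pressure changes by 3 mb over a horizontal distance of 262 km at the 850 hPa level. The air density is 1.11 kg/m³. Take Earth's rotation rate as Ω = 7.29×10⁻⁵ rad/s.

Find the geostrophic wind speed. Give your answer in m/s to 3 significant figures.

Coriolis parameter at 38°N:
f = 2Ω sin φ = 2 × 7.29×10⁻⁵ × sin 38° = 8.98×10⁻⁵ s⁻¹
Pressure gradient: |∂P/∂n| = 300 Pa / 262000 m = 1.15×10⁻³ Pa/m
Geostrophic balance (pressure-gradient force = Coriolis force):
V_g = (1/(fρ)) |∂P/∂n| = 1.15×10⁻³ / (8.98×10⁻⁵ × 1.11) = 11.5 m/s

11.5 m/s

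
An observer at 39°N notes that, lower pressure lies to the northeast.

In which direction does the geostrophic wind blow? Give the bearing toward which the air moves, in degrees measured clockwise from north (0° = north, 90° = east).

135°

The pressure-gradient force points toward the northeast (bearing 045°).
Geostrophic balance: in the Northern Hemisphere the Coriolis force deflects motion to the right, so the geostrophic wind blows 90° to the right of the pressure-gradient force (low pressure on the left).
Rotating 045° by 90° clockwise gives 135° — the wind blows toward the southeast.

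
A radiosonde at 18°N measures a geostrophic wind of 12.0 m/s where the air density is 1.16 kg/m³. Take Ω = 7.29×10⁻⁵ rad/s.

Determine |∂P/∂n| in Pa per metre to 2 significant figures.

Coriolis parameter at 18°N:
f = 2Ω sin φ = 2 × 7.29×10⁻⁵ × sin 18° = 4.51×10⁻⁵ s⁻¹
Geostrophic balance rearranged: |∂P/∂n| = f ρ V_g
|∂P/∂n| = 4.51×10⁻⁵ × 1.16 × 12.0 = 6.27×10⁻⁴ Pa/m

6.3×10⁻⁴ Pa/m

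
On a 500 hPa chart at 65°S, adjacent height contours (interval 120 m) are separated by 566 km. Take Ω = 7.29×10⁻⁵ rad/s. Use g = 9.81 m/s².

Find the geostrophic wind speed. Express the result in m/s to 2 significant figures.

Coriolis parameter at 65°S:
f = 2Ω sin φ = 2 × 7.29×10⁻⁵ × sin 65° = 1.32×10⁻⁴ s⁻¹
Height gradient: |∂Z/∂n| = 120 m / 566000 m = 2.12×10⁻⁴
On a pressure surface, geostrophic balance gives V_g = (g/f)|∂Z/∂n|:
V_g = 9.81 × 2.12×10⁻⁴ / 1.32×10⁻⁴ = 15.7 m/s

16 m/s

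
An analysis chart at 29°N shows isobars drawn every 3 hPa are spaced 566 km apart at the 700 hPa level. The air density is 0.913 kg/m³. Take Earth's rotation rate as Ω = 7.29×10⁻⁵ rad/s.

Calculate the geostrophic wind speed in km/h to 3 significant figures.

Coriolis parameter at 29°N:
f = 2Ω sin φ = 2 × 7.29×10⁻⁵ × sin 29° = 7.07×10⁻⁵ s⁻¹
Pressure gradient: |∂P/∂n| = 300 Pa / 566000 m = 5.30×10⁻⁴ Pa/m
Geostrophic balance (pressure-gradient force = Coriolis force):
V_g = (1/(fρ)) |∂P/∂n| = 5.30×10⁻⁴ / (7.07×10⁻⁵ × 0.913) = 8.21 m/s
Converting: 8.21 m/s × 3.6 = 29.6 km/h

29.6 km/h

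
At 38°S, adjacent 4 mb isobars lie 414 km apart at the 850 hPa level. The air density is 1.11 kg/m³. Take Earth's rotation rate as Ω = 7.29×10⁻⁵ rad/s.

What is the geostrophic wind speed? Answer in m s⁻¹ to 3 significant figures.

Coriolis parameter at 38°S:
f = 2Ω sin φ = 2 × 7.29×10⁻⁵ × sin 38° = 8.98×10⁻⁵ s⁻¹
Pressure gradient: |∂P/∂n| = 400 Pa / 414000 m = 9.66×10⁻⁴ Pa/m
Geostrophic balance (pressure-gradient force = Coriolis force):
V_g = (1/(fρ)) |∂P/∂n| = 9.66×10⁻⁴ / (8.98×10⁻⁵ × 1.11) = 9.70 m/s

9.70 m s⁻¹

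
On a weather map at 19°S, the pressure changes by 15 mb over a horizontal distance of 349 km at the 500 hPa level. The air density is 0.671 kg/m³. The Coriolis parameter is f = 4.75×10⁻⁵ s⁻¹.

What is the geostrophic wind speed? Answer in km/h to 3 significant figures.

485 km/h

Pressure gradient: |∂P/∂n| = 1500 Pa / 349000 m = 4.30×10⁻³ Pa/m
Geostrophic balance (pressure-gradient force = Coriolis force):
V_g = (1/(fρ)) |∂P/∂n| = 4.30×10⁻³ / (4.75×10⁻⁵ × 0.671) = 135 m/s
Converting: 135 m/s × 3.6 = 485 km/h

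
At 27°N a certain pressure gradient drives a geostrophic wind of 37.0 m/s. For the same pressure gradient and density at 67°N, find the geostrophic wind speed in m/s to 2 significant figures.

With the same pressure gradient and density, V_g ∝ 1/f ∝ 1/sin φ.
V₂ = V₁ · sin φ₁ / sin φ₂ = 37.0 × sin 27° / sin 67°
V₂ = 37.0 × 0.4540/0.9205 = 18 m/s

18 m/s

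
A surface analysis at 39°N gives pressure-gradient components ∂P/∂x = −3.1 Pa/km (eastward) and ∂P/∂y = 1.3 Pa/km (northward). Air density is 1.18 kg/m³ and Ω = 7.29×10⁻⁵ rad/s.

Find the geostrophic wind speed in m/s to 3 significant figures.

Coriolis parameter at 39°N:
f = 2Ω sin φ = 2 × 7.29×10⁻⁵ × sin 39° = 9.18×10⁻⁵ s⁻¹
Component geostrophic relations (x east, y north):
u_g = −(1/(fρ)) ∂P/∂y,  v_g = (1/(fρ)) ∂P/∂x
u_g = −(1.3×10⁻³)/(9.18×10⁻⁵ × 1.18) = −12.0 m/s;  v_g = (−3.1×10⁻³)/(9.18×10⁻⁵ × 1.18) = −28.6 m/s
|V_g| = √(u_g² + v_g²) = 31.0 m/s

31.0 m/s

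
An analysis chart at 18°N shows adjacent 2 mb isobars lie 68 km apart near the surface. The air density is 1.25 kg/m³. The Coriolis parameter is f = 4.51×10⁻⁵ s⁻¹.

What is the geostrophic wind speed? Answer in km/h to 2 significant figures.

190 km/h

Pressure gradient: |∂P/∂n| = 200 Pa / 68000 m = 2.94×10⁻³ Pa/m
Geostrophic balance (pressure-gradient force = Coriolis force):
V_g = (1/(fρ)) |∂P/∂n| = 2.94×10⁻³ / (4.51×10⁻⁵ × 1.25) = 52.2 m/s
Converting: 52.2 m/s × 3.6 = 190 km/h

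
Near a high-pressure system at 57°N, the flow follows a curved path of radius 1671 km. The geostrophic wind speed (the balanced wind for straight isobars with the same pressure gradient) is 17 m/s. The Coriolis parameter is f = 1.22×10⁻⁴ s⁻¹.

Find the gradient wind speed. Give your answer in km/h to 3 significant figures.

67.4 km/h

Around a high, pressure-gradient force acts outward with centrifugal, so Coriolis balances both:
fV = (1/ρ)|∂P/∂n| + V²/R  →  V² − fR·V + fR·V_g = 0
With fR = 1.22×10⁻⁴ × 1671×10³ m = 204 m/s:
V = [fR − √((fR)² − 4 fR V_g)]/2 = [204 − √(204² − 4×204×17)]/2 = 18.7 m/s
Supergeostrophic (V > V_g = 17 m/s), as expected around a high.
Converting: 18.7 m/s × 3.6 = 67.4 km/h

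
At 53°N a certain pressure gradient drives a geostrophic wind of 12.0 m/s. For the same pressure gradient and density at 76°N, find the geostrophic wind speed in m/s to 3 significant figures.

With the same pressure gradient and density, V_g ∝ 1/f ∝ 1/sin φ.
V₂ = V₁ · sin φ₁ / sin φ₂ = 12.0 × sin 53° / sin 76°
V₂ = 12.0 × 0.7986/0.9703 = 9.88 m/s

9.88 m/s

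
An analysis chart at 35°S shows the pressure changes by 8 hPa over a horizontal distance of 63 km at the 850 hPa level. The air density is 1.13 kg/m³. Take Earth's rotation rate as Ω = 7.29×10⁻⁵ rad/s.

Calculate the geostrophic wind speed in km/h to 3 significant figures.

Coriolis parameter at 35°S:
f = 2Ω sin φ = 2 × 7.29×10⁻⁵ × sin 35° = 8.36×10⁻⁵ s⁻¹
Pressure gradient: |∂P/∂n| = 800 Pa / 63000 m = 1.27×10⁻² Pa/m
Geostrophic balance (pressure-gradient force = Coriolis force):
V_g = (1/(fρ)) |∂P/∂n| = 1.27×10⁻² / (8.36×10⁻⁵ × 1.13) = 134 m/s
Converting: 134 m/s × 3.6 = 484 km/h

484 km/h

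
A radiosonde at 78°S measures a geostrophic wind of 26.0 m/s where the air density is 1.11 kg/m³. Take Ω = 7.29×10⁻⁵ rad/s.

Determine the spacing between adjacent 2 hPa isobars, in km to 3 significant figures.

48.6 km

Coriolis parameter at 78°S:
f = 2Ω sin φ = 2 × 7.29×10⁻⁵ × sin 78° = 1.43×10⁻⁴ s⁻¹
Geostrophic balance rearranged: |∂P/∂n| = f ρ V_g
|∂P/∂n| = 1.43×10⁻⁴ × 1.11 × 26.0 = 4.12×10⁻³ Pa/m
Isobar spacing: Δn = ΔP/|∂P/∂n| = 200 Pa / 4.12×10⁻³ Pa/m = 48593 m ≈ 48.6 km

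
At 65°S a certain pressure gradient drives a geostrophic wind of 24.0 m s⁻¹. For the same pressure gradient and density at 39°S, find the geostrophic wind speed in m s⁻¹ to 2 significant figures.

35 m s⁻¹

With the same pressure gradient and density, V_g ∝ 1/f ∝ 1/sin φ.
V₂ = V₁ · sin φ₁ / sin φ₂ = 24.0 × sin 65° / sin 39°
V₂ = 24.0 × 0.9063/0.6293 = 35 m s⁻¹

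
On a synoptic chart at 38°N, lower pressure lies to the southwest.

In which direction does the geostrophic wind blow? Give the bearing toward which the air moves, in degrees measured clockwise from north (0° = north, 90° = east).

315°

The pressure-gradient force points toward the southwest (bearing 225°).
Geostrophic balance: in the Northern Hemisphere the Coriolis force deflects motion to the right, so the geostrophic wind blows 90° to the right of the pressure-gradient force (low pressure on the left).
Rotating 225° by 90° clockwise gives 315° — the wind blows toward the northwest.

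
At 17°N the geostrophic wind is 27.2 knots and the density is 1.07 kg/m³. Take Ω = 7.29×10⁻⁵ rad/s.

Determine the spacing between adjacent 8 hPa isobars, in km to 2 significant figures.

Coriolis parameter at 17°N:
f = 2Ω sin φ = 2 × 7.29×10⁻⁵ × sin 17° = 4.26×10⁻⁵ s⁻¹
Wind speed in SI: 27.2 knots = 14.0 m/s
Geostrophic balance rearranged: |∂P/∂n| = f ρ V_g
|∂P/∂n| = 4.26×10⁻⁵ × 1.07 × 14.0 = 6.38×10⁻⁴ Pa/m
Isobar spacing: Δn = ΔP/|∂P/∂n| = 800 Pa / 6.38×10⁻⁴ Pa/m = 1253448 m ≈ 1300 km

1300 km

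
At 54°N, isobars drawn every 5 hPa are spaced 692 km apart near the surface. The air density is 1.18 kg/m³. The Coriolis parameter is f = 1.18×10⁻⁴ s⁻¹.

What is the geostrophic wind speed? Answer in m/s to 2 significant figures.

5.2 m/s

Pressure gradient: |∂P/∂n| = 500 Pa / 692000 m = 7.23×10⁻⁴ Pa/m
Geostrophic balance (pressure-gradient force = Coriolis force):
V_g = (1/(fρ)) |∂P/∂n| = 7.23×10⁻⁴ / (1.18×10⁻⁴ × 1.18) = 5.19 m/s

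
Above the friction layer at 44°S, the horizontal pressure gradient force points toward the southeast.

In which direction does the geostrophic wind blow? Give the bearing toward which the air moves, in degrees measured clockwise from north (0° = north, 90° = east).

The pressure-gradient force points toward the southeast (bearing 135°).
Geostrophic balance: in the Southern Hemisphere the Coriolis force deflects motion to the left, so the geostrophic wind blows 90° to the left of the pressure-gradient force (low pressure on the right).
Rotating 135° by 90° counterclockwise gives 045° — the wind blows toward the northeast.

045°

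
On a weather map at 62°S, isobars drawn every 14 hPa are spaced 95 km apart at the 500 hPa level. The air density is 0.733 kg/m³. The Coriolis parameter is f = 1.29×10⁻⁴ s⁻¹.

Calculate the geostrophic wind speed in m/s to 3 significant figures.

156 m/s

Pressure gradient: |∂P/∂n| = 1400 Pa / 95000 m = 1.47×10⁻² Pa/m
Geostrophic balance (pressure-gradient force = Coriolis force):
V_g = (1/(fρ)) |∂P/∂n| = 1.47×10⁻² / (1.29×10⁻⁴ × 0.733) = 156 m/s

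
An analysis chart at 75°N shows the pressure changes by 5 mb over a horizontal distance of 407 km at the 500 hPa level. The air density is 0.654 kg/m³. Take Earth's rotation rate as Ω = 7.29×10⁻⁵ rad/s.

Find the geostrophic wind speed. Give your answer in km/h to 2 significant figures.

48 km/h

Coriolis parameter at 75°N:
f = 2Ω sin φ = 2 × 7.29×10⁻⁵ × sin 75° = 1.41×10⁻⁴ s⁻¹
Pressure gradient: |∂P/∂n| = 500 Pa / 407000 m = 1.23×10⁻³ Pa/m
Geostrophic balance (pressure-gradient force = Coriolis force):
V_g = (1/(fρ)) |∂P/∂n| = 1.23×10⁻³ / (1.41×10⁻⁴ × 0.654) = 13.3 m/s
Converting: 13.3 m/s × 3.6 = 48 km/h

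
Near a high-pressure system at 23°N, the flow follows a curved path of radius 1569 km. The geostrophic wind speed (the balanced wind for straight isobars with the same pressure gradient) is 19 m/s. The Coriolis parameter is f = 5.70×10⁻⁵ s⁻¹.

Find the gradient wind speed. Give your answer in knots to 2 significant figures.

53 knots

Around a high, pressure-gradient force acts outward with centrifugal, so Coriolis balances both:
fV = (1/ρ)|∂P/∂n| + V²/R  →  V² − fR·V + fR·V_g = 0
With fR = 5.70×10⁻⁵ × 1569×10³ m = 89.4 m/s:
V = [fR − √((fR)² − 4 fR V_g)]/2 = [89.4 − √(89.4² − 4×89.4×19)]/2 = 27.4 m/s
Supergeostrophic (V > V_g = 19 m/s), as expected around a high.
Converting: 27.4 m/s × 1.944 = 53 knots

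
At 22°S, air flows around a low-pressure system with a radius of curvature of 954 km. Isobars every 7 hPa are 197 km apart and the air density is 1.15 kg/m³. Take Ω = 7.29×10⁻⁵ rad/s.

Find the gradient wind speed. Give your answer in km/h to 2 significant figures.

Coriolis parameter at 22°S:
f = 2Ω sin φ = 2 × 7.29×10⁻⁵ × sin 22° = 5.46×10⁻⁵ s⁻¹
Pressure gradient: |∂P/∂n| = 700 Pa / 197000 m = 3.55×10⁻³ Pa/m
Geostrophic speed: V_g = |∂P/∂n|/(fρ) = 3.55×10⁻³/(5.46×10⁻⁵ × 1.15) = 56.6 m/s
Around a low, centrifugal force acts outward with Coriolis, so pressure-gradient force balances both:
(1/ρ)|∂P/∂n| = fV + V²/R  →  V² + fR·V − fR·V_g = 0
With fR = 5.46×10⁻⁵ × 954×10³ m = 52.1 m/s:
V = [−fR + √((fR)² + 4 fR V_g)]/2 = [−52.1 + √(52.1² + 4×52.1×56.6)]/2 = 34.2 m/s
Subgeostrophic (V < V_g = 56.6 m/s), as expected around a low.
Converting: 34.2 m/s × 3.6 = 120 km/h

120 km/h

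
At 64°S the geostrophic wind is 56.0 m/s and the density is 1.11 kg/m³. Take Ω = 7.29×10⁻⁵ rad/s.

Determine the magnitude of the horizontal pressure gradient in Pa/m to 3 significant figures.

Coriolis parameter at 64°S:
f = 2Ω sin φ = 2 × 7.29×10⁻⁵ × sin 64° = 1.31×10⁻⁴ s⁻¹
Geostrophic balance rearranged: |∂P/∂n| = f ρ V_g
|∂P/∂n| = 1.31×10⁻⁴ × 1.11 × 56.0 = 8.15×10⁻³ Pa/m

8.15×10⁻³ Pa/m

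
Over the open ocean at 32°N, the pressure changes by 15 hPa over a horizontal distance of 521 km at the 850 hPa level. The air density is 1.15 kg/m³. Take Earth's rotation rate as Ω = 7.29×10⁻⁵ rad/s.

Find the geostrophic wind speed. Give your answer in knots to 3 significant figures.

63.0 knots

Coriolis parameter at 32°N:
f = 2Ω sin φ = 2 × 7.29×10⁻⁵ × sin 32° = 7.73×10⁻⁵ s⁻¹
Pressure gradient: |∂P/∂n| = 1500 Pa / 521000 m = 2.88×10⁻³ Pa/m
Geostrophic balance (pressure-gradient force = Coriolis force):
V_g = (1/(fρ)) |∂P/∂n| = 2.88×10⁻³ / (7.73×10⁻⁵ × 1.15) = 32.4 m/s
Converting: 32.4 m/s × 1.944 = 63.0 knots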